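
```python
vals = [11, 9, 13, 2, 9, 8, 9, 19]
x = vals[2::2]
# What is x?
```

vals has length 8. The slice vals[2::2] selects indices [2, 4, 6] (2->13, 4->9, 6->9), giving [13, 9, 9].

[13, 9, 9]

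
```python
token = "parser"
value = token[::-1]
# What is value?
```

token has length 6. The slice token[::-1] selects indices [5, 4, 3, 2, 1, 0] (5->'r', 4->'e', 3->'s', 2->'r', 1->'a', 0->'p'), giving 'resrap'.

'resrap'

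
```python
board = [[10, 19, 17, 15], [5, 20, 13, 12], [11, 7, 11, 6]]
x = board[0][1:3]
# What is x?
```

board[0] = [10, 19, 17, 15]. board[0] has length 4. The slice board[0][1:3] selects indices [1, 2] (1->19, 2->17), giving [19, 17].

[19, 17]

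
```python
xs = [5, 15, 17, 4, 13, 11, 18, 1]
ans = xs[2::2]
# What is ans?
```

xs has length 8. The slice xs[2::2] selects indices [2, 4, 6] (2->17, 4->13, 6->18), giving [17, 13, 18].

[17, 13, 18]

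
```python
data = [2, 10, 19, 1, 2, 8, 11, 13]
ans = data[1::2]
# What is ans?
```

data has length 8. The slice data[1::2] selects indices [1, 3, 5, 7] (1->10, 3->1, 5->8, 7->13), giving [10, 1, 8, 13].

[10, 1, 8, 13]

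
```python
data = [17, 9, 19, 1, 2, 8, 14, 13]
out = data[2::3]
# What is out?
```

data has length 8. The slice data[2::3] selects indices [2, 5] (2->19, 5->8), giving [19, 8].

[19, 8]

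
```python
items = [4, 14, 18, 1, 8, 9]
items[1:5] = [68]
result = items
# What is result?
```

items starts as [4, 14, 18, 1, 8, 9] (length 6). The slice items[1:5] covers indices [1, 2, 3, 4] with values [14, 18, 1, 8]. Replacing that slice with [68] (different length) produces [4, 68, 9].

[4, 68, 9]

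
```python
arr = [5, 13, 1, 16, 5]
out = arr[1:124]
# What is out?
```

arr has length 5. The slice arr[1:124] selects indices [1, 2, 3, 4] (1->13, 2->1, 3->16, 4->5), giving [13, 1, 16, 5].

[13, 1, 16, 5]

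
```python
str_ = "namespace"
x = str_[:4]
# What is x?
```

str_ has length 9. The slice str_[:4] selects indices [0, 1, 2, 3] (0->'n', 1->'a', 2->'m', 3->'e'), giving 'name'.

'name'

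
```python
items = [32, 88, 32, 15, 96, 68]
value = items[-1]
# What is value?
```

items has length 6. Negative index -1 maps to positive index 6 + (-1) = 5. items[5] = 68.

68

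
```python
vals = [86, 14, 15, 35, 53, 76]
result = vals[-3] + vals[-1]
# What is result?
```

vals has length 6. Negative index -3 maps to positive index 6 + (-3) = 3. vals[3] = 35.
vals has length 6. Negative index -1 maps to positive index 6 + (-1) = 5. vals[5] = 76.
Sum: 35 + 76 = 111.

111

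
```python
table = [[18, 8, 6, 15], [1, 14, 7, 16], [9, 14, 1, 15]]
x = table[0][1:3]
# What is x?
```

table[0] = [18, 8, 6, 15]. table[0] has length 4. The slice table[0][1:3] selects indices [1, 2] (1->8, 2->6), giving [8, 6].

[8, 6]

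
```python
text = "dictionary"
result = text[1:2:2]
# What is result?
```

text has length 10. The slice text[1:2:2] selects indices [1] (1->'i'), giving 'i'.

'i'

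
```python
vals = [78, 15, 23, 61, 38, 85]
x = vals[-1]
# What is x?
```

vals has length 6. Negative index -1 maps to positive index 6 + (-1) = 5. vals[5] = 85.

85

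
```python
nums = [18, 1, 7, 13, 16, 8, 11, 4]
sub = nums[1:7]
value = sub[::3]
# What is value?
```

nums has length 8. The slice nums[1:7] selects indices [1, 2, 3, 4, 5, 6] (1->1, 2->7, 3->13, 4->16, 5->8, 6->11), giving [1, 7, 13, 16, 8, 11]. So sub = [1, 7, 13, 16, 8, 11]. sub has length 6. The slice sub[::3] selects indices [0, 3] (0->1, 3->16), giving [1, 16].

[1, 16]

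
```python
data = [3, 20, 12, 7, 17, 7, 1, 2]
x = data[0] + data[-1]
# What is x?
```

data has length 8. data[0] = 3.
data has length 8. Negative index -1 maps to positive index 8 + (-1) = 7. data[7] = 2.
Sum: 3 + 2 = 5.

5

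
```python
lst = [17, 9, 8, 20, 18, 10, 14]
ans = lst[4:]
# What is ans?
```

lst has length 7. The slice lst[4:] selects indices [4, 5, 6] (4->18, 5->10, 6->14), giving [18, 10, 14].

[18, 10, 14]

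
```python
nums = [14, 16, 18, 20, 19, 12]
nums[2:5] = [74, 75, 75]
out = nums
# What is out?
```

nums starts as [14, 16, 18, 20, 19, 12] (length 6). The slice nums[2:5] covers indices [2, 3, 4] with values [18, 20, 19]. Replacing that slice with [74, 75, 75] (same length) produces [14, 16, 74, 75, 75, 12].

[14, 16, 74, 75, 75, 12]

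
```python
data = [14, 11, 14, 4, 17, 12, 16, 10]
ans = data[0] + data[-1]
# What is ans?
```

data has length 8. data[0] = 14.
data has length 8. Negative index -1 maps to positive index 8 + (-1) = 7. data[7] = 10.
Sum: 14 + 10 = 24.

24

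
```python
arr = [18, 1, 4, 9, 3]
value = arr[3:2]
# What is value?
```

arr has length 5. The slice arr[3:2] resolves to an empty index range, so the result is [].

[]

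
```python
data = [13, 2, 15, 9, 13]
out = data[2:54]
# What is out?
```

data has length 5. The slice data[2:54] selects indices [2, 3, 4] (2->15, 3->9, 4->13), giving [15, 9, 13].

[15, 9, 13]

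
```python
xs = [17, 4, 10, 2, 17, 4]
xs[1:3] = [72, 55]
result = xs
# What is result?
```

xs starts as [17, 4, 10, 2, 17, 4] (length 6). The slice xs[1:3] covers indices [1, 2] with values [4, 10]. Replacing that slice with [72, 55] (same length) produces [17, 72, 55, 2, 17, 4].

[17, 72, 55, 2, 17, 4]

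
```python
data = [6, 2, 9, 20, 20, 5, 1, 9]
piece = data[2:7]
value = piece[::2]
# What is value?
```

data has length 8. The slice data[2:7] selects indices [2, 3, 4, 5, 6] (2->9, 3->20, 4->20, 5->5, 6->1), giving [9, 20, 20, 5, 1]. So piece = [9, 20, 20, 5, 1]. piece has length 5. The slice piece[::2] selects indices [0, 2, 4] (0->9, 2->20, 4->1), giving [9, 20, 1].

[9, 20, 1]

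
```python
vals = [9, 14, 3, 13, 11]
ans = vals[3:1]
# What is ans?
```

vals has length 5. The slice vals[3:1] resolves to an empty index range, so the result is [].

[]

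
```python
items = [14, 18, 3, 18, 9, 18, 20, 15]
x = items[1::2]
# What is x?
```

items has length 8. The slice items[1::2] selects indices [1, 3, 5, 7] (1->18, 3->18, 5->18, 7->15), giving [18, 18, 18, 15].

[18, 18, 18, 15]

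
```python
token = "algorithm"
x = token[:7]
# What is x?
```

token has length 9. The slice token[:7] selects indices [0, 1, 2, 3, 4, 5, 6] (0->'a', 1->'l', 2->'g', 3->'o', 4->'r', 5->'i', 6->'t'), giving 'algorit'.

'algorit'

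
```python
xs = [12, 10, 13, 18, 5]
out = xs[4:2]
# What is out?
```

xs has length 5. The slice xs[4:2] resolves to an empty index range, so the result is [].

[]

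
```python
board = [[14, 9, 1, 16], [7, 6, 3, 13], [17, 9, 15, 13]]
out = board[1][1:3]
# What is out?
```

board[1] = [7, 6, 3, 13]. board[1] has length 4. The slice board[1][1:3] selects indices [1, 2] (1->6, 2->3), giving [6, 3].

[6, 3]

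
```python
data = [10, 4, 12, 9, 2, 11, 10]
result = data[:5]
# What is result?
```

data has length 7. The slice data[:5] selects indices [0, 1, 2, 3, 4] (0->10, 1->4, 2->12, 3->9, 4->2), giving [10, 4, 12, 9, 2].

[10, 4, 12, 9, 2]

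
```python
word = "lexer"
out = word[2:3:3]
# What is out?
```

word has length 5. The slice word[2:3:3] selects indices [2] (2->'x'), giving 'x'.

'x'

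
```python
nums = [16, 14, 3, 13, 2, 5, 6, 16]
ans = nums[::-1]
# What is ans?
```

nums has length 8. The slice nums[::-1] selects indices [7, 6, 5, 4, 3, 2, 1, 0] (7->16, 6->6, 5->5, 4->2, 3->13, 2->3, 1->14, 0->16), giving [16, 6, 5, 2, 13, 3, 14, 16].

[16, 6, 5, 2, 13, 3, 14, 16]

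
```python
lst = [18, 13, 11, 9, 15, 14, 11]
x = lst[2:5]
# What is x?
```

lst has length 7. The slice lst[2:5] selects indices [2, 3, 4] (2->11, 3->9, 4->15), giving [11, 9, 15].

[11, 9, 15]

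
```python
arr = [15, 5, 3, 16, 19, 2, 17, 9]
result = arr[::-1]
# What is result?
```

arr has length 8. The slice arr[::-1] selects indices [7, 6, 5, 4, 3, 2, 1, 0] (7->9, 6->17, 5->2, 4->19, 3->16, 2->3, 1->5, 0->15), giving [9, 17, 2, 19, 16, 3, 5, 15].

[9, 17, 2, 19, 16, 3, 5, 15]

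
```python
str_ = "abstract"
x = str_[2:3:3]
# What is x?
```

str_ has length 8. The slice str_[2:3:3] selects indices [2] (2->'s'), giving 's'.

's'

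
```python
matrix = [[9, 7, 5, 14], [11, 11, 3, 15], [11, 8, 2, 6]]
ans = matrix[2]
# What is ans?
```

matrix has 3 rows. Row 2 is [11, 8, 2, 6].

[11, 8, 2, 6]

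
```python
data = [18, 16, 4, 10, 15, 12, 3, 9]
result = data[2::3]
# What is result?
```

data has length 8. The slice data[2::3] selects indices [2, 5] (2->4, 5->12), giving [4, 12].

[4, 12]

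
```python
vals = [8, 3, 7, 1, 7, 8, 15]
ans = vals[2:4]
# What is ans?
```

vals has length 7. The slice vals[2:4] selects indices [2, 3] (2->7, 3->1), giving [7, 1].

[7, 1]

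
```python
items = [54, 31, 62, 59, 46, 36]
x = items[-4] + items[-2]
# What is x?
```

items has length 6. Negative index -4 maps to positive index 6 + (-4) = 2. items[2] = 62.
items has length 6. Negative index -2 maps to positive index 6 + (-2) = 4. items[4] = 46.
Sum: 62 + 46 = 108.

108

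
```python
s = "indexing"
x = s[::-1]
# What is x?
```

s has length 8. The slice s[::-1] selects indices [7, 6, 5, 4, 3, 2, 1, 0] (7->'g', 6->'n', 5->'i', 4->'x', 3->'e', 2->'d', 1->'n', 0->'i'), giving 'gnixedni'.

'gnixedni'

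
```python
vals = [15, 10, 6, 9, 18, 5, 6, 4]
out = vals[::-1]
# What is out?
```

vals has length 8. The slice vals[::-1] selects indices [7, 6, 5, 4, 3, 2, 1, 0] (7->4, 6->6, 5->5, 4->18, 3->9, 2->6, 1->10, 0->15), giving [4, 6, 5, 18, 9, 6, 10, 15].

[4, 6, 5, 18, 9, 6, 10, 15]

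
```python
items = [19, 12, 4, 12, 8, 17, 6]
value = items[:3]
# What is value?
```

items has length 7. The slice items[:3] selects indices [0, 1, 2] (0->19, 1->12, 2->4), giving [19, 12, 4].

[19, 12, 4]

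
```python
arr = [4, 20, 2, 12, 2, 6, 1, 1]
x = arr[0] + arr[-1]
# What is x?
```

arr has length 8. arr[0] = 4.
arr has length 8. Negative index -1 maps to positive index 8 + (-1) = 7. arr[7] = 1.
Sum: 4 + 1 = 5.

5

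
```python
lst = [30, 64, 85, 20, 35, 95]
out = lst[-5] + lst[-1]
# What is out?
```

lst has length 6. Negative index -5 maps to positive index 6 + (-5) = 1. lst[1] = 64.
lst has length 6. Negative index -1 maps to positive index 6 + (-1) = 5. lst[5] = 95.
Sum: 64 + 95 = 159.

159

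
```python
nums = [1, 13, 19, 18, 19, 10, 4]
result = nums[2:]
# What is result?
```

nums has length 7. The slice nums[2:] selects indices [2, 3, 4, 5, 6] (2->19, 3->18, 4->19, 5->10, 6->4), giving [19, 18, 19, 10, 4].

[19, 18, 19, 10, 4]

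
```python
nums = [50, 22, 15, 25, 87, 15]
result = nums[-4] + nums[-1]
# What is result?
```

nums has length 6. Negative index -4 maps to positive index 6 + (-4) = 2. nums[2] = 15.
nums has length 6. Negative index -1 maps to positive index 6 + (-1) = 5. nums[5] = 15.
Sum: 15 + 15 = 30.

30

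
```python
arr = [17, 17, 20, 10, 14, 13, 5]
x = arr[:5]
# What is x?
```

arr has length 7. The slice arr[:5] selects indices [0, 1, 2, 3, 4] (0->17, 1->17, 2->20, 3->10, 4->14), giving [17, 17, 20, 10, 14].

[17, 17, 20, 10, 14]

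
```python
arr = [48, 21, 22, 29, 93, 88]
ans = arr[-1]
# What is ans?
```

arr has length 6. Negative index -1 maps to positive index 6 + (-1) = 5. arr[5] = 88.

88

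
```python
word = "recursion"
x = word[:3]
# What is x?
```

word has length 9. The slice word[:3] selects indices [0, 1, 2] (0->'r', 1->'e', 2->'c'), giving 'rec'.

'rec'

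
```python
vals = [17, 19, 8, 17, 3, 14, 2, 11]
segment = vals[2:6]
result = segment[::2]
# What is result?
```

vals has length 8. The slice vals[2:6] selects indices [2, 3, 4, 5] (2->8, 3->17, 4->3, 5->14), giving [8, 17, 3, 14]. So segment = [8, 17, 3, 14]. segment has length 4. The slice segment[::2] selects indices [0, 2] (0->8, 2->3), giving [8, 3].

[8, 3]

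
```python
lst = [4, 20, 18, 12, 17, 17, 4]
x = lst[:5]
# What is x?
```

lst has length 7. The slice lst[:5] selects indices [0, 1, 2, 3, 4] (0->4, 1->20, 2->18, 3->12, 4->17), giving [4, 20, 18, 12, 17].

[4, 20, 18, 12, 17]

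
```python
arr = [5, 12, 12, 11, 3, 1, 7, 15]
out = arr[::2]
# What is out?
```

arr has length 8. The slice arr[::2] selects indices [0, 2, 4, 6] (0->5, 2->12, 4->3, 6->7), giving [5, 12, 3, 7].

[5, 12, 3, 7]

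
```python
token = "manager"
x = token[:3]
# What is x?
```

token has length 7. The slice token[:3] selects indices [0, 1, 2] (0->'m', 1->'a', 2->'n'), giving 'man'.

'man'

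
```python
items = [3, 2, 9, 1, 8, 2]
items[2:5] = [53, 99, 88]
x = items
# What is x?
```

items starts as [3, 2, 9, 1, 8, 2] (length 6). The slice items[2:5] covers indices [2, 3, 4] with values [9, 1, 8]. Replacing that slice with [53, 99, 88] (same length) produces [3, 2, 53, 99, 88, 2].

[3, 2, 53, 99, 88, 2]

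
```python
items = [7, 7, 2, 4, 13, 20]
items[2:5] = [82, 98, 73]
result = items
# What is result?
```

items starts as [7, 7, 2, 4, 13, 20] (length 6). The slice items[2:5] covers indices [2, 3, 4] with values [2, 4, 13]. Replacing that slice with [82, 98, 73] (same length) produces [7, 7, 82, 98, 73, 20].

[7, 7, 82, 98, 73, 20]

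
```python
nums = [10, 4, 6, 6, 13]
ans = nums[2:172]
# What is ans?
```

nums has length 5. The slice nums[2:172] selects indices [2, 3, 4] (2->6, 3->6, 4->13), giving [6, 6, 13].

[6, 6, 13]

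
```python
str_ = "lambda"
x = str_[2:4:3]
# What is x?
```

str_ has length 6. The slice str_[2:4:3] selects indices [2] (2->'m'), giving 'm'.

'm'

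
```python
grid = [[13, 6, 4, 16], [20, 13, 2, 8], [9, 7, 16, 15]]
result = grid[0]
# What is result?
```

grid has 3 rows. Row 0 is [13, 6, 4, 16].

[13, 6, 4, 16]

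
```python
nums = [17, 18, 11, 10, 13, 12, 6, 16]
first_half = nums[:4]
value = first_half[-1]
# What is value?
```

nums has length 8. The slice nums[:4] selects indices [0, 1, 2, 3] (0->17, 1->18, 2->11, 3->10), giving [17, 18, 11, 10]. So first_half = [17, 18, 11, 10]. Then first_half[-1] = 10.

10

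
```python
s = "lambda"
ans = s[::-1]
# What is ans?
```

s has length 6. The slice s[::-1] selects indices [5, 4, 3, 2, 1, 0] (5->'a', 4->'d', 3->'b', 2->'m', 1->'a', 0->'l'), giving 'adbmal'.

'adbmal'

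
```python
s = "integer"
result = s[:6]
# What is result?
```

s has length 7. The slice s[:6] selects indices [0, 1, 2, 3, 4, 5] (0->'i', 1->'n', 2->'t', 3->'e', 4->'g', 5->'e'), giving 'intege'.

'intege'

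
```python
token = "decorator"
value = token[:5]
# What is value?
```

token has length 9. The slice token[:5] selects indices [0, 1, 2, 3, 4] (0->'d', 1->'e', 2->'c', 3->'o', 4->'r'), giving 'decor'.

'decor'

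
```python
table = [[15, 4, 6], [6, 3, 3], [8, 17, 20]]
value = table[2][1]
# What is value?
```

table[2] = [8, 17, 20]. Taking column 1 of that row yields 17.

17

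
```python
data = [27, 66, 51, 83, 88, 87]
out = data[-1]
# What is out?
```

data has length 6. Negative index -1 maps to positive index 6 + (-1) = 5. data[5] = 87.

87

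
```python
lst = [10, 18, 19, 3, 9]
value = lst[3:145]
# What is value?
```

lst has length 5. The slice lst[3:145] selects indices [3, 4] (3->3, 4->9), giving [3, 9].

[3, 9]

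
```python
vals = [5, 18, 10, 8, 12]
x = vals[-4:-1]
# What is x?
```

vals has length 5. The slice vals[-4:-1] selects indices [1, 2, 3] (1->18, 2->10, 3->8), giving [18, 10, 8].

[18, 10, 8]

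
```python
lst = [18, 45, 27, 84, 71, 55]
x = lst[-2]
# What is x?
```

lst has length 6. Negative index -2 maps to positive index 6 + (-2) = 4. lst[4] = 71.

71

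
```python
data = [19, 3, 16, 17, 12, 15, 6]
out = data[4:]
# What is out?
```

data has length 7. The slice data[4:] selects indices [4, 5, 6] (4->12, 5->15, 6->6), giving [12, 15, 6].

[12, 15, 6]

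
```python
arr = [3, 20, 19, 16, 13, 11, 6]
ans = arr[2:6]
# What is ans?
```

arr has length 7. The slice arr[2:6] selects indices [2, 3, 4, 5] (2->19, 3->16, 4->13, 5->11), giving [19, 16, 13, 11].

[19, 16, 13, 11]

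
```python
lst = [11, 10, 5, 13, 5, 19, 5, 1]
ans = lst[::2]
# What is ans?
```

lst has length 8. The slice lst[::2] selects indices [0, 2, 4, 6] (0->11, 2->5, 4->5, 6->5), giving [11, 5, 5, 5].

[11, 5, 5, 5]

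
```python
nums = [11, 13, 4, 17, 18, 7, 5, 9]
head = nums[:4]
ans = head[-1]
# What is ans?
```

nums has length 8. The slice nums[:4] selects indices [0, 1, 2, 3] (0->11, 1->13, 2->4, 3->17), giving [11, 13, 4, 17]. So head = [11, 13, 4, 17]. Then head[-1] = 17.

17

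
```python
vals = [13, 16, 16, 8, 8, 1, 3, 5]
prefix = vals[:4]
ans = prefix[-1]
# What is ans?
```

vals has length 8. The slice vals[:4] selects indices [0, 1, 2, 3] (0->13, 1->16, 2->16, 3->8), giving [13, 16, 16, 8]. So prefix = [13, 16, 16, 8]. Then prefix[-1] = 8.

8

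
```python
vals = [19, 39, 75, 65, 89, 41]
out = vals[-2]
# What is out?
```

vals has length 6. Negative index -2 maps to positive index 6 + (-2) = 4. vals[4] = 89.

89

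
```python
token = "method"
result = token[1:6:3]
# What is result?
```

token has length 6. The slice token[1:6:3] selects indices [1, 4] (1->'e', 4->'o'), giving 'eo'.

'eo'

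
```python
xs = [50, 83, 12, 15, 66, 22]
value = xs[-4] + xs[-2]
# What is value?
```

xs has length 6. Negative index -4 maps to positive index 6 + (-4) = 2. xs[2] = 12.
xs has length 6. Negative index -2 maps to positive index 6 + (-2) = 4. xs[4] = 66.
Sum: 12 + 66 = 78.

78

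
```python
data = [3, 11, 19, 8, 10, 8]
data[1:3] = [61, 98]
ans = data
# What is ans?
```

data starts as [3, 11, 19, 8, 10, 8] (length 6). The slice data[1:3] covers indices [1, 2] with values [11, 19]. Replacing that slice with [61, 98] (same length) produces [3, 61, 98, 8, 10, 8].

[3, 61, 98, 8, 10, 8]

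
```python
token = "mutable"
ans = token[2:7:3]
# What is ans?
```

token has length 7. The slice token[2:7:3] selects indices [2, 5] (2->'t', 5->'l'), giving 'tl'.

'tl'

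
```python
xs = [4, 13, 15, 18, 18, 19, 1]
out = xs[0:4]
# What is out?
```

xs has length 7. The slice xs[0:4] selects indices [0, 1, 2, 3] (0->4, 1->13, 2->15, 3->18), giving [4, 13, 15, 18].

[4, 13, 15, 18]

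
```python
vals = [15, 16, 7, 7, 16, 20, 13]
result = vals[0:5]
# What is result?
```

vals has length 7. The slice vals[0:5] selects indices [0, 1, 2, 3, 4] (0->15, 1->16, 2->7, 3->7, 4->16), giving [15, 16, 7, 7, 16].

[15, 16, 7, 7, 16]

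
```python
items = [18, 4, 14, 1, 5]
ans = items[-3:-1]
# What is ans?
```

items has length 5. The slice items[-3:-1] selects indices [2, 3] (2->14, 3->1), giving [14, 1].

[14, 1]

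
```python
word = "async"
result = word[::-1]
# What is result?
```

word has length 5. The slice word[::-1] selects indices [4, 3, 2, 1, 0] (4->'c', 3->'n', 2->'y', 1->'s', 0->'a'), giving 'cnysa'.

'cnysa'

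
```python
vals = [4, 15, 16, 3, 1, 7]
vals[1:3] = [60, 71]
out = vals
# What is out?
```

vals starts as [4, 15, 16, 3, 1, 7] (length 6). The slice vals[1:3] covers indices [1, 2] with values [15, 16]. Replacing that slice with [60, 71] (same length) produces [4, 60, 71, 3, 1, 7].

[4, 60, 71, 3, 1, 7]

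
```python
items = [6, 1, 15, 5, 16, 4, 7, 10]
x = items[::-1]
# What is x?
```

items has length 8. The slice items[::-1] selects indices [7, 6, 5, 4, 3, 2, 1, 0] (7->10, 6->7, 5->4, 4->16, 3->5, 2->15, 1->1, 0->6), giving [10, 7, 4, 16, 5, 15, 1, 6].

[10, 7, 4, 16, 5, 15, 1, 6]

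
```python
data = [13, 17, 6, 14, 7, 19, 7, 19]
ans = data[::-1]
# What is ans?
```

data has length 8. The slice data[::-1] selects indices [7, 6, 5, 4, 3, 2, 1, 0] (7->19, 6->7, 5->19, 4->7, 3->14, 2->6, 1->17, 0->13), giving [19, 7, 19, 7, 14, 6, 17, 13].

[19, 7, 19, 7, 14, 6, 17, 13]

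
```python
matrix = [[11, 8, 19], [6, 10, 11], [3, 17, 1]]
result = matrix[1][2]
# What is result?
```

matrix[1] = [6, 10, 11]. Taking column 2 of that row yields 11.

11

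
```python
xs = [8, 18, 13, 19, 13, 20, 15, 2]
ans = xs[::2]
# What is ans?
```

xs has length 8. The slice xs[::2] selects indices [0, 2, 4, 6] (0->8, 2->13, 4->13, 6->15), giving [8, 13, 13, 15].

[8, 13, 13, 15]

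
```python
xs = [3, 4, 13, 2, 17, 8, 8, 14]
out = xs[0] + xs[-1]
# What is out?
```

xs has length 8. xs[0] = 3.
xs has length 8. Negative index -1 maps to positive index 8 + (-1) = 7. xs[7] = 14.
Sum: 3 + 14 = 17.

17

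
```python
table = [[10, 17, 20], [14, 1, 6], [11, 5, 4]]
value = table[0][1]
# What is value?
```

table[0] = [10, 17, 20]. Taking column 1 of that row yields 17.

17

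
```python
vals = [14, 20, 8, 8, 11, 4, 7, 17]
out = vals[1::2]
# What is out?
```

vals has length 8. The slice vals[1::2] selects indices [1, 3, 5, 7] (1->20, 3->8, 5->4, 7->17), giving [20, 8, 4, 17].

[20, 8, 4, 17]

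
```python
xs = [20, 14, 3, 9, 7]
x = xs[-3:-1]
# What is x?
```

xs has length 5. The slice xs[-3:-1] selects indices [2, 3] (2->3, 3->9), giving [3, 9].

[3, 9]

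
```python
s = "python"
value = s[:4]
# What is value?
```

s has length 6. The slice s[:4] selects indices [0, 1, 2, 3] (0->'p', 1->'y', 2->'t', 3->'h'), giving 'pyth'.

'pyth'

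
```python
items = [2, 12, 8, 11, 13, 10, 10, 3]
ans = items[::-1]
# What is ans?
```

items has length 8. The slice items[::-1] selects indices [7, 6, 5, 4, 3, 2, 1, 0] (7->3, 6->10, 5->10, 4->13, 3->11, 2->8, 1->12, 0->2), giving [3, 10, 10, 13, 11, 8, 12, 2].

[3, 10, 10, 13, 11, 8, 12, 2]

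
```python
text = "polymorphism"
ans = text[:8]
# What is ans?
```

text has length 12. The slice text[:8] selects indices [0, 1, 2, 3, 4, 5, 6, 7] (0->'p', 1->'o', 2->'l', 3->'y', 4->'m', 5->'o', 6->'r', 7->'p'), giving 'polymorp'.

'polymorp'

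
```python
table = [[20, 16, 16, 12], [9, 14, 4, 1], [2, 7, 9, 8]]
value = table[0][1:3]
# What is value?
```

table[0] = [20, 16, 16, 12]. table[0] has length 4. The slice table[0][1:3] selects indices [1, 2] (1->16, 2->16), giving [16, 16].

[16, 16]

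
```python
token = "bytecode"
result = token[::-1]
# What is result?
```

token has length 8. The slice token[::-1] selects indices [7, 6, 5, 4, 3, 2, 1, 0] (7->'e', 6->'d', 5->'o', 4->'c', 3->'e', 2->'t', 1->'y', 0->'b'), giving 'edocetyb'.

'edocetyb'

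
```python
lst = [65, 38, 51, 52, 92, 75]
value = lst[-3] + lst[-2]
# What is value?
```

lst has length 6. Negative index -3 maps to positive index 6 + (-3) = 3. lst[3] = 52.
lst has length 6. Negative index -2 maps to positive index 6 + (-2) = 4. lst[4] = 92.
Sum: 52 + 92 = 144.

144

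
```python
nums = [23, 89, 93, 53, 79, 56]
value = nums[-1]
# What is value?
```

nums has length 6. Negative index -1 maps to positive index 6 + (-1) = 5. nums[5] = 56.

56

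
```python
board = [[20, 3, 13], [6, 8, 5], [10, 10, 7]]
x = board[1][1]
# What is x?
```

board[1] = [6, 8, 5]. Taking column 1 of that row yields 8.

8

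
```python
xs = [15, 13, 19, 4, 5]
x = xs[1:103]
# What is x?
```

xs has length 5. The slice xs[1:103] selects indices [1, 2, 3, 4] (1->13, 2->19, 3->4, 4->5), giving [13, 19, 4, 5].

[13, 19, 4, 5]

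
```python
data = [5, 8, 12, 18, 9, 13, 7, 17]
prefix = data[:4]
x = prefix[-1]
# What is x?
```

data has length 8. The slice data[:4] selects indices [0, 1, 2, 3] (0->5, 1->8, 2->12, 3->18), giving [5, 8, 12, 18]. So prefix = [5, 8, 12, 18]. Then prefix[-1] = 18.

18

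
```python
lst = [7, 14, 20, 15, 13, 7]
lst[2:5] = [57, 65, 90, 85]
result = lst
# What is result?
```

lst starts as [7, 14, 20, 15, 13, 7] (length 6). The slice lst[2:5] covers indices [2, 3, 4] with values [20, 15, 13]. Replacing that slice with [57, 65, 90, 85] (different length) produces [7, 14, 57, 65, 90, 85, 7].

[7, 14, 57, 65, 90, 85, 7]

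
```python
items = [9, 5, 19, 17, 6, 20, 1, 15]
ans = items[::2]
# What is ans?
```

items has length 8. The slice items[::2] selects indices [0, 2, 4, 6] (0->9, 2->19, 4->6, 6->1), giving [9, 19, 6, 1].

[9, 19, 6, 1]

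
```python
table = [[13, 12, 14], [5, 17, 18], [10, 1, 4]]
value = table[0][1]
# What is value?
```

table[0] = [13, 12, 14]. Taking column 1 of that row yields 12.

12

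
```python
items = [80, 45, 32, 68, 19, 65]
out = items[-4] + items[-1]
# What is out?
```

items has length 6. Negative index -4 maps to positive index 6 + (-4) = 2. items[2] = 32.
items has length 6. Negative index -1 maps to positive index 6 + (-1) = 5. items[5] = 65.
Sum: 32 + 65 = 97.

97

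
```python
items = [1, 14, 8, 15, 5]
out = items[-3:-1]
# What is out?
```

items has length 5. The slice items[-3:-1] selects indices [2, 3] (2->8, 3->15), giving [8, 15].

[8, 15]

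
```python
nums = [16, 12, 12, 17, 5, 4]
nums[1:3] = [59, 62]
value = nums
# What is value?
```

nums starts as [16, 12, 12, 17, 5, 4] (length 6). The slice nums[1:3] covers indices [1, 2] with values [12, 12]. Replacing that slice with [59, 62] (same length) produces [16, 59, 62, 17, 5, 4].

[16, 59, 62, 17, 5, 4]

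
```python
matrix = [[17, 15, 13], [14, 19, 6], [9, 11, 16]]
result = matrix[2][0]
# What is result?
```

matrix[2] = [9, 11, 16]. Taking column 0 of that row yields 9.

9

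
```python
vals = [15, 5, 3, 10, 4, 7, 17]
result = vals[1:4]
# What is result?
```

vals has length 7. The slice vals[1:4] selects indices [1, 2, 3] (1->5, 2->3, 3->10), giving [5, 3, 10].

[5, 3, 10]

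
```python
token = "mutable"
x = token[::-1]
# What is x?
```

token has length 7. The slice token[::-1] selects indices [6, 5, 4, 3, 2, 1, 0] (6->'e', 5->'l', 4->'b', 3->'a', 2->'t', 1->'u', 0->'m'), giving 'elbatum'.

'elbatum'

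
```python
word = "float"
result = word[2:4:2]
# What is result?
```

word has length 5. The slice word[2:4:2] selects indices [2] (2->'o'), giving 'o'.

'o'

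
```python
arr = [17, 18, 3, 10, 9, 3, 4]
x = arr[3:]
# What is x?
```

arr has length 7. The slice arr[3:] selects indices [3, 4, 5, 6] (3->10, 4->9, 5->3, 6->4), giving [10, 9, 3, 4].

[10, 9, 3, 4]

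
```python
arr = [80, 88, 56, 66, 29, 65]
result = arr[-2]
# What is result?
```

arr has length 6. Negative index -2 maps to positive index 6 + (-2) = 4. arr[4] = 29.

29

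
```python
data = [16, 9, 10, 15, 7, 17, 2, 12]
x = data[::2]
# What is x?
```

data has length 8. The slice data[::2] selects indices [0, 2, 4, 6] (0->16, 2->10, 4->7, 6->2), giving [16, 10, 7, 2].

[16, 10, 7, 2]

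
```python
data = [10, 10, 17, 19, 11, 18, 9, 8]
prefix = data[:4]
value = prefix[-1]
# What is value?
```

data has length 8. The slice data[:4] selects indices [0, 1, 2, 3] (0->10, 1->10, 2->17, 3->19), giving [10, 10, 17, 19]. So prefix = [10, 10, 17, 19]. Then prefix[-1] = 19.

19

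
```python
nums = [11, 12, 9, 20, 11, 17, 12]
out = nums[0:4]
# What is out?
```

nums has length 7. The slice nums[0:4] selects indices [0, 1, 2, 3] (0->11, 1->12, 2->9, 3->20), giving [11, 12, 9, 20].

[11, 12, 9, 20]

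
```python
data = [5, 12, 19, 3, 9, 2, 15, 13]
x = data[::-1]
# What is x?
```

data has length 8. The slice data[::-1] selects indices [7, 6, 5, 4, 3, 2, 1, 0] (7->13, 6->15, 5->2, 4->9, 3->3, 2->19, 1->12, 0->5), giving [13, 15, 2, 9, 3, 19, 12, 5].

[13, 15, 2, 9, 3, 19, 12, 5]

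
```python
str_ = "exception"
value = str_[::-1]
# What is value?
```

str_ has length 9. The slice str_[::-1] selects indices [8, 7, 6, 5, 4, 3, 2, 1, 0] (8->'n', 7->'o', 6->'i', 5->'t', 4->'p', 3->'e', 2->'c', 1->'x', 0->'e'), giving 'noitpecxe'.

'noitpecxe'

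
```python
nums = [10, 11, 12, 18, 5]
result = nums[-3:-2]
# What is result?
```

nums has length 5. The slice nums[-3:-2] selects indices [2] (2->12), giving [12].

[12]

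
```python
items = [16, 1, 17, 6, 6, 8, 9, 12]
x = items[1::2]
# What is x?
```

items has length 8. The slice items[1::2] selects indices [1, 3, 5, 7] (1->1, 3->6, 5->8, 7->12), giving [1, 6, 8, 12].

[1, 6, 8, 12]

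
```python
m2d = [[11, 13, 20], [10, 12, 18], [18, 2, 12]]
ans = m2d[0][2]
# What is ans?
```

m2d[0] = [11, 13, 20]. Taking column 2 of that row yields 20.

20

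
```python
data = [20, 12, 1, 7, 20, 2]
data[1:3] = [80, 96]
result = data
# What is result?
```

data starts as [20, 12, 1, 7, 20, 2] (length 6). The slice data[1:3] covers indices [1, 2] with values [12, 1]. Replacing that slice with [80, 96] (same length) produces [20, 80, 96, 7, 20, 2].

[20, 80, 96, 7, 20, 2]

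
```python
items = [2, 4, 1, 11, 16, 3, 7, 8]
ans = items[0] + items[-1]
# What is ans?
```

items has length 8. items[0] = 2.
items has length 8. Negative index -1 maps to positive index 8 + (-1) = 7. items[7] = 8.
Sum: 2 + 8 = 10.

10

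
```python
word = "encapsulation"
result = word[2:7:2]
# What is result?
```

word has length 13. The slice word[2:7:2] selects indices [2, 4, 6] (2->'c', 4->'p', 6->'u'), giving 'cpu'.

'cpu'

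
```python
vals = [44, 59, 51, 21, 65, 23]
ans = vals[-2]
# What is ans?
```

vals has length 6. Negative index -2 maps to positive index 6 + (-2) = 4. vals[4] = 65.

65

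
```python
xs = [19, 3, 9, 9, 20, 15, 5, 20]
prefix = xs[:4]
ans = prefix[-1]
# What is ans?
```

xs has length 8. The slice xs[:4] selects indices [0, 1, 2, 3] (0->19, 1->3, 2->9, 3->9), giving [19, 3, 9, 9]. So prefix = [19, 3, 9, 9]. Then prefix[-1] = 9.

9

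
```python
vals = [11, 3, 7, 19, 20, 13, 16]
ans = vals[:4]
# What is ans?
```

vals has length 7. The slice vals[:4] selects indices [0, 1, 2, 3] (0->11, 1->3, 2->7, 3->19), giving [11, 3, 7, 19].

[11, 3, 7, 19]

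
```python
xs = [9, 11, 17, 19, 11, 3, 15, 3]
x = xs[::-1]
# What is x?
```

xs has length 8. The slice xs[::-1] selects indices [7, 6, 5, 4, 3, 2, 1, 0] (7->3, 6->15, 5->3, 4->11, 3->19, 2->17, 1->11, 0->9), giving [3, 15, 3, 11, 19, 17, 11, 9].

[3, 15, 3, 11, 19, 17, 11, 9]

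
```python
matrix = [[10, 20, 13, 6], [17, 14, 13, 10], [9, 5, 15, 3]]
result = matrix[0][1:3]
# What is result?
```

matrix[0] = [10, 20, 13, 6]. matrix[0] has length 4. The slice matrix[0][1:3] selects indices [1, 2] (1->20, 2->13), giving [20, 13].

[20, 13]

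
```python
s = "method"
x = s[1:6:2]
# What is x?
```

s has length 6. The slice s[1:6:2] selects indices [1, 3, 5] (1->'e', 3->'h', 5->'d'), giving 'ehd'.

'ehd'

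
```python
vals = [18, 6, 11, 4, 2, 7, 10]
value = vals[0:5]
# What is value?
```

vals has length 7. The slice vals[0:5] selects indices [0, 1, 2, 3, 4] (0->18, 1->6, 2->11, 3->4, 4->2), giving [18, 6, 11, 4, 2].

[18, 6, 11, 4, 2]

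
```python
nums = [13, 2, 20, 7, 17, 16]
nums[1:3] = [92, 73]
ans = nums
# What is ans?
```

nums starts as [13, 2, 20, 7, 17, 16] (length 6). The slice nums[1:3] covers indices [1, 2] with values [2, 20]. Replacing that slice with [92, 73] (same length) produces [13, 92, 73, 7, 17, 16].

[13, 92, 73, 7, 17, 16]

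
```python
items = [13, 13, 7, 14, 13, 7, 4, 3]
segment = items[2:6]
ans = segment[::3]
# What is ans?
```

items has length 8. The slice items[2:6] selects indices [2, 3, 4, 5] (2->7, 3->14, 4->13, 5->7), giving [7, 14, 13, 7]. So segment = [7, 14, 13, 7]. segment has length 4. The slice segment[::3] selects indices [0, 3] (0->7, 3->7), giving [7, 7].

[7, 7]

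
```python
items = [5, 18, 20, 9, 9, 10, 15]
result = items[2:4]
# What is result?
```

items has length 7. The slice items[2:4] selects indices [2, 3] (2->20, 3->9), giving [20, 9].

[20, 9]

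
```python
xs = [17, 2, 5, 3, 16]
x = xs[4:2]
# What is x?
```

xs has length 5. The slice xs[4:2] resolves to an empty index range, so the result is [].

[]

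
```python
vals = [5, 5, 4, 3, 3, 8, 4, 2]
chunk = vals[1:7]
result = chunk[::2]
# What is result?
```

vals has length 8. The slice vals[1:7] selects indices [1, 2, 3, 4, 5, 6] (1->5, 2->4, 3->3, 4->3, 5->8, 6->4), giving [5, 4, 3, 3, 8, 4]. So chunk = [5, 4, 3, 3, 8, 4]. chunk has length 6. The slice chunk[::2] selects indices [0, 2, 4] (0->5, 2->3, 4->8), giving [5, 3, 8].

[5, 3, 8]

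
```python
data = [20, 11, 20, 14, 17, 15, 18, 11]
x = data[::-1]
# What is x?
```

data has length 8. The slice data[::-1] selects indices [7, 6, 5, 4, 3, 2, 1, 0] (7->11, 6->18, 5->15, 4->17, 3->14, 2->20, 1->11, 0->20), giving [11, 18, 15, 17, 14, 20, 11, 20].

[11, 18, 15, 17, 14, 20, 11, 20]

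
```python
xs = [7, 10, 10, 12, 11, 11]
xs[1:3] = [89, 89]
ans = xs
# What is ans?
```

xs starts as [7, 10, 10, 12, 11, 11] (length 6). The slice xs[1:3] covers indices [1, 2] with values [10, 10]. Replacing that slice with [89, 89] (same length) produces [7, 89, 89, 12, 11, 11].

[7, 89, 89, 12, 11, 11]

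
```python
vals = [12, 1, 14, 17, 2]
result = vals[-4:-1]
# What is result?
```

vals has length 5. The slice vals[-4:-1] selects indices [1, 2, 3] (1->1, 2->14, 3->17), giving [1, 14, 17].

[1, 14, 17]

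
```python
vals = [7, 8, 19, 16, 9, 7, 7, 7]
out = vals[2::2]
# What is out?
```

vals has length 8. The slice vals[2::2] selects indices [2, 4, 6] (2->19, 4->9, 6->7), giving [19, 9, 7].

[19, 9, 7]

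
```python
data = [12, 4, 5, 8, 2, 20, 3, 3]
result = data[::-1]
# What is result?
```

data has length 8. The slice data[::-1] selects indices [7, 6, 5, 4, 3, 2, 1, 0] (7->3, 6->3, 5->20, 4->2, 3->8, 2->5, 1->4, 0->12), giving [3, 3, 20, 2, 8, 5, 4, 12].

[3, 3, 20, 2, 8, 5, 4, 12]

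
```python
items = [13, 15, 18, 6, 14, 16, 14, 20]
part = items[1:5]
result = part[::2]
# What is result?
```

items has length 8. The slice items[1:5] selects indices [1, 2, 3, 4] (1->15, 2->18, 3->6, 4->14), giving [15, 18, 6, 14]. So part = [15, 18, 6, 14]. part has length 4. The slice part[::2] selects indices [0, 2] (0->15, 2->6), giving [15, 6].

[15, 6]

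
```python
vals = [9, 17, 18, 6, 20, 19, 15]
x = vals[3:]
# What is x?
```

vals has length 7. The slice vals[3:] selects indices [3, 4, 5, 6] (3->6, 4->20, 5->19, 6->15), giving [6, 20, 19, 15].

[6, 20, 19, 15]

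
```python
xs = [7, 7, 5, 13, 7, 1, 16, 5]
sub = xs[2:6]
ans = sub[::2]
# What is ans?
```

xs has length 8. The slice xs[2:6] selects indices [2, 3, 4, 5] (2->5, 3->13, 4->7, 5->1), giving [5, 13, 7, 1]. So sub = [5, 13, 7, 1]. sub has length 4. The slice sub[::2] selects indices [0, 2] (0->5, 2->7), giving [5, 7].

[5, 7]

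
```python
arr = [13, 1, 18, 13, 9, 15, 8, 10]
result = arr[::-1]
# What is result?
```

arr has length 8. The slice arr[::-1] selects indices [7, 6, 5, 4, 3, 2, 1, 0] (7->10, 6->8, 5->15, 4->9, 3->13, 2->18, 1->1, 0->13), giving [10, 8, 15, 9, 13, 18, 1, 13].

[10, 8, 15, 9, 13, 18, 1, 13]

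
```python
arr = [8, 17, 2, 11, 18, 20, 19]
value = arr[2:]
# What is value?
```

arr has length 7. The slice arr[2:] selects indices [2, 3, 4, 5, 6] (2->2, 3->11, 4->18, 5->20, 6->19), giving [2, 11, 18, 20, 19].

[2, 11, 18, 20, 19]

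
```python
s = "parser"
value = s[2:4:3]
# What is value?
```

s has length 6. The slice s[2:4:3] selects indices [2] (2->'r'), giving 'r'.

'r'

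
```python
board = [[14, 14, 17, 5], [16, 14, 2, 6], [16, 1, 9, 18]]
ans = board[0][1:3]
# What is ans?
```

board[0] = [14, 14, 17, 5]. board[0] has length 4. The slice board[0][1:3] selects indices [1, 2] (1->14, 2->17), giving [14, 17].

[14, 17]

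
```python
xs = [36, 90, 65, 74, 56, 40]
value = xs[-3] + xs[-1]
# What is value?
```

xs has length 6. Negative index -3 maps to positive index 6 + (-3) = 3. xs[3] = 74.
xs has length 6. Negative index -1 maps to positive index 6 + (-1) = 5. xs[5] = 40.
Sum: 74 + 40 = 114.

114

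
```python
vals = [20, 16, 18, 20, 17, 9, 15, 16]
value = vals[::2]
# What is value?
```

vals has length 8. The slice vals[::2] selects indices [0, 2, 4, 6] (0->20, 2->18, 4->17, 6->15), giving [20, 18, 17, 15].

[20, 18, 17, 15]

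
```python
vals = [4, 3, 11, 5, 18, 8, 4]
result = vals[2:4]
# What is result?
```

vals has length 7. The slice vals[2:4] selects indices [2, 3] (2->11, 3->5), giving [11, 5].

[11, 5]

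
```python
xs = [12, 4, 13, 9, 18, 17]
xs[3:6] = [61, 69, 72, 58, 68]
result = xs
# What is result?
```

xs starts as [12, 4, 13, 9, 18, 17] (length 6). The slice xs[3:6] covers indices [3, 4, 5] with values [9, 18, 17]. Replacing that slice with [61, 69, 72, 58, 68] (different length) produces [12, 4, 13, 61, 69, 72, 58, 68].

[12, 4, 13, 61, 69, 72, 58, 68]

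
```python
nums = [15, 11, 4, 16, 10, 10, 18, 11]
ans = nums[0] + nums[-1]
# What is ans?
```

nums has length 8. nums[0] = 15.
nums has length 8. Negative index -1 maps to positive index 8 + (-1) = 7. nums[7] = 11.
Sum: 15 + 11 = 26.

26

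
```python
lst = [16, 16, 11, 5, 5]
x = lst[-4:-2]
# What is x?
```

lst has length 5. The slice lst[-4:-2] selects indices [1, 2] (1->16, 2->11), giving [16, 11].

[16, 11]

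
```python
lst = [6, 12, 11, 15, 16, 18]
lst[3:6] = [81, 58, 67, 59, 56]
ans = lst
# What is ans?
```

lst starts as [6, 12, 11, 15, 16, 18] (length 6). The slice lst[3:6] covers indices [3, 4, 5] with values [15, 16, 18]. Replacing that slice with [81, 58, 67, 59, 56] (different length) produces [6, 12, 11, 81, 58, 67, 59, 56].

[6, 12, 11, 81, 58, 67, 59, 56]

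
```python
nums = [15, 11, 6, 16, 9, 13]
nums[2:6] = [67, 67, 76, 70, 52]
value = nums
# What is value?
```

nums starts as [15, 11, 6, 16, 9, 13] (length 6). The slice nums[2:6] covers indices [2, 3, 4, 5] with values [6, 16, 9, 13]. Replacing that slice with [67, 67, 76, 70, 52] (different length) produces [15, 11, 67, 67, 76, 70, 52].

[15, 11, 67, 67, 76, 70, 52]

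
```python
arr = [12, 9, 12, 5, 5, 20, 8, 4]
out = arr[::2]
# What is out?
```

arr has length 8. The slice arr[::2] selects indices [0, 2, 4, 6] (0->12, 2->12, 4->5, 6->8), giving [12, 12, 5, 8].

[12, 12, 5, 8]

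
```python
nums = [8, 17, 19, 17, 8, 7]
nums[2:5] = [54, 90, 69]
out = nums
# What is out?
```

nums starts as [8, 17, 19, 17, 8, 7] (length 6). The slice nums[2:5] covers indices [2, 3, 4] with values [19, 17, 8]. Replacing that slice with [54, 90, 69] (same length) produces [8, 17, 54, 90, 69, 7].

[8, 17, 54, 90, 69, 7]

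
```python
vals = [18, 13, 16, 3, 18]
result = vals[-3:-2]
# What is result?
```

vals has length 5. The slice vals[-3:-2] selects indices [2] (2->16), giving [16].

[16]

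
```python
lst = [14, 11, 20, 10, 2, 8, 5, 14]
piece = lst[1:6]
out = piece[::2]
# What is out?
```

lst has length 8. The slice lst[1:6] selects indices [1, 2, 3, 4, 5] (1->11, 2->20, 3->10, 4->2, 5->8), giving [11, 20, 10, 2, 8]. So piece = [11, 20, 10, 2, 8]. piece has length 5. The slice piece[::2] selects indices [0, 2, 4] (0->11, 2->10, 4->8), giving [11, 10, 8].

[11, 10, 8]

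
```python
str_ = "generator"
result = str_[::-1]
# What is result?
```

str_ has length 9. The slice str_[::-1] selects indices [8, 7, 6, 5, 4, 3, 2, 1, 0] (8->'r', 7->'o', 6->'t', 5->'a', 4->'r', 3->'e', 2->'n', 1->'e', 0->'g'), giving 'rotareneg'.

'rotareneg'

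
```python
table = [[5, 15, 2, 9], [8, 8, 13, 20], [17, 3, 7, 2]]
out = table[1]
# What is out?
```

table has 3 rows. Row 1 is [8, 8, 13, 20].

[8, 8, 13, 20]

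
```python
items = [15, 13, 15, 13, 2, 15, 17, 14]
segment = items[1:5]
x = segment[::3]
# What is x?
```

items has length 8. The slice items[1:5] selects indices [1, 2, 3, 4] (1->13, 2->15, 3->13, 4->2), giving [13, 15, 13, 2]. So segment = [13, 15, 13, 2]. segment has length 4. The slice segment[::3] selects indices [0, 3] (0->13, 3->2), giving [13, 2].

[13, 2]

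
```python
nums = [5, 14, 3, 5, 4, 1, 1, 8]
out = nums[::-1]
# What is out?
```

nums has length 8. The slice nums[::-1] selects indices [7, 6, 5, 4, 3, 2, 1, 0] (7->8, 6->1, 5->1, 4->4, 3->5, 2->3, 1->14, 0->5), giving [8, 1, 1, 4, 5, 3, 14, 5].

[8, 1, 1, 4, 5, 3, 14, 5]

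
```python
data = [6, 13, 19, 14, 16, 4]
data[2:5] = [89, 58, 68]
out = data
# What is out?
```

data starts as [6, 13, 19, 14, 16, 4] (length 6). The slice data[2:5] covers indices [2, 3, 4] with values [19, 14, 16]. Replacing that slice with [89, 58, 68] (same length) produces [6, 13, 89, 58, 68, 4].

[6, 13, 89, 58, 68, 4]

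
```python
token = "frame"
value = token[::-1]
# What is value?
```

token has length 5. The slice token[::-1] selects indices [4, 3, 2, 1, 0] (4->'e', 3->'m', 2->'a', 1->'r', 0->'f'), giving 'emarf'.

'emarf'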